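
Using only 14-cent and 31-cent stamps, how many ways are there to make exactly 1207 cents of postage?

3

Need nonnegative integers with 14j + 31k = 1207.
gcd(14, 31) = 1, and 14·(-11) + 31·(5) = 1.
So (j₀, k₀) = (-13277, 6035); general j = -13277 + 31t, k = 6035 - 14t.
j ≥ 0 ⇒ t ≥ 429; k ≥ 0 ⇒ t ≤ 431. That's 3 values of t.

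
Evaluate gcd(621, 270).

27

gcd(621, 270):
  621 = 2*270 + 81
  270 = 3*81 + 27
  81 = 3*27
so gcd(621, 270) = 27.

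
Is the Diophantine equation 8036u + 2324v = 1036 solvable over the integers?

gcd(8036, 2324):
  8036 = 3*2324 + 1064
  2324 = 2*1064 + 196
  1064 = 5*196 + 84
  196 = 2*84 + 28
  84 = 3*28
so gcd(8036, 2324) = 28.
28 divides 1036, so integer solutions exist.

yes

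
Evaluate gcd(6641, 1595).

29

gcd(6641, 1595):
  6641 = 4*1595 + 261
  1595 = 6*261 + 29
  261 = 9*29
so gcd(6641, 1595) = 29.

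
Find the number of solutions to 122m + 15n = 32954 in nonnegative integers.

18

gcd(122, 15) = 1.
By Bézout, 122·(-7) + 15·(57) = 1.
One solution: (7, 2140).
General: m = 7 + 15t, n = 2140 - 122t.
m ≥ 0 ⇒ t ≥ 0; n ≥ 0 ⇒ t ≤ 17. So t ∈ [0, 17]: 18 solutions.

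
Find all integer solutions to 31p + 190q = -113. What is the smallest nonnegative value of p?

gcd(190, 31):
  190 = 6×31 + 4
  31 = 7×4 + 3
  4 = 1×3 + 1
  3 = 3×1
so gcd(190, 31) = 1.
1 divides -113, so solutions exist.
Back-substitute for Bézout coefficients:
  1 = 4 - 1×3
  ... = 31×(-49) + 190×(8)
Scale by -113/1 = -113: (p₀, q₀) = (5537, -904).
General solution: p = 5537 + 190t, q = -904 - 31t for integer t.
p ≥ 0: smallest is 5537 mod 190 = 27 (at t = -29), with q = -5.

27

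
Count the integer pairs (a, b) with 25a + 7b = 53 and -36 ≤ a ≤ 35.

10

gcd(25, 7) = 1.
By Bézout, 25×(2) + 7×(-7) = 1.
Particular solution: (1, 4).
General solution: a = 1 + 7t, b = 4 - 25t for integer t.
-36 ≤ 1 + 7t ≤ 35 gives t ∈ [-5, 4], which is 10 values.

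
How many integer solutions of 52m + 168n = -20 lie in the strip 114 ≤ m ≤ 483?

9

gcd(168, 52):
  168 = 3×52 + 12
  52 = 4×12 + 4
  12 = 3×4
so gcd(168, 52) = 4.
Back-substitute for Bézout coefficients:
  4 = 52 - 4×12
  ... = 52×(13) + 168×(-4)
Scale by -5: particular solution (-65, 20); reduce m mod 42: (19, -6).
General solution: m = 19 + 42t, n = -6 - 13t for integer t.
114 ≤ 19 + 42t ≤ 483 gives t ∈ [3, 11], which is 9 values.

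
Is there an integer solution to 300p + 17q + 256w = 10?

gcd(300, 17) = 1.
gcd(1, 256) = 1.
1 divides 10, so integer solutions exist.

yes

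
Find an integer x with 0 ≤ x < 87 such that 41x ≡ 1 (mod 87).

gcd(87, 41) = 1  (87 = 2×41 + 5, 41 = 8×5 + 1, 5 = 5×1).
Back-substituting, 41×(17) + 87×(-8) = 1.
So 41×17 ≡ 1 (mod 87), and 17 mod 87 = 17.

17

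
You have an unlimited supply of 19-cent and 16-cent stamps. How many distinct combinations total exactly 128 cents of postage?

1

Need nonnegative integers with 19j + 16k = 128.
gcd(19, 16) = 1, and 19·(-5) + 16·(6) = 1.
So (j₀, k₀) = (-640, 768); general j = -640 + 16t, k = 768 - 19t.
j ≥ 0 ⇒ t ≥ 40; k ≥ 0 ⇒ t ≤ 40. That's 1 value of t.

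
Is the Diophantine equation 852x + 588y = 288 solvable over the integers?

yes

gcd(852, 588) = 12  (852 = 1×588 + 264, 588 = 2×264 + 60, 264 = 4×60 + 24, 60 = 2×24 + 12, 24 = 2×12).
12 divides 288, so integer solutions exist.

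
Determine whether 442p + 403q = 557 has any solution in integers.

gcd(442, 403) = 13  (442 = 1·403 + 39, 403 = 10·39 + 13, 39 = 3·13).
13 does not divide 557 (remainder 11), so no integer solutions.

no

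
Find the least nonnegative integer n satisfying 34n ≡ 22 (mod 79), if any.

75

gcd(79, 34):
  79 = 2·34 + 11
  34 = 3·11 + 1
  11 = 11·1
so gcd(79, 34) = 1.
1 divides 22, so solutions exist.
Back-substitute for Bézout coefficients:
  1 = 34 - 3·11
  ... = 34·(7) + 79·(-3)
So 34·(7) ≡ 1 (mod 79); multiply by 22: n ≡ 154 (mod 79).
Smallest nonnegative: n = 154 mod 79 = 75.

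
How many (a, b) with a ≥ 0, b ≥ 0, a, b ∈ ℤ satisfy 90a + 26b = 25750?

gcd(90, 26):
  90 = 3·26 + 12
  26 = 2·12 + 2
  12 = 6·2
so gcd(90, 26) = 2.
Back-substitute for Bézout coefficients:
  2 = 26 - 2·12
  ... = 90·(-2) + 26·(7)
Scale by 12875: one solution is (-25750, 90125). Reduce a mod 13: (3, 980).
General: a = 3 + 13t, b = 980 - 45t.
a ≥ 0 ⇒ t ≥ 0; b ≥ 0 ⇒ t ≤ 21. So t ∈ [0, 21]: 22 solutions.

22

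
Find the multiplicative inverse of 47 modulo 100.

gcd(100, 47) = 1  (100 = 2×47 + 6, 47 = 7×6 + 5, 6 = 1×5 + 1, 5 = 5×1).
Back-substituting, 47×(-17) + 100×(8) = 1.
So 47×-17 ≡ 1 (mod 100), and -17 mod 100 = 83.

83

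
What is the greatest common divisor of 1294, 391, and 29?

gcd(1294, 391) = 1.
gcd(1, 29) = 1.

1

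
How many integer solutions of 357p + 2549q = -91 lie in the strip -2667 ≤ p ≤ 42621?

gcd(2549, 357) = 1  (2549 = 7×357 + 50, 357 = 7×50 + 7, 50 = 7×7 + 1, 7 = 7×1).
Back-substituting, 357×(-357) + 2549×(50) = 1.
Scale by -91: particular solution (32487, -4550); reduce p mod 2549: (1899, -266).
General solution: p = 1899 + 2549t, q = -266 - 357t for integer t.
-2667 ≤ 1899 + 2549t ≤ 42621 gives t ∈ [-1, 15], which is 17 values.

17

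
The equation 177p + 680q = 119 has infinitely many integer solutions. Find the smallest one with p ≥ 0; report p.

527

gcd(680, 177) = 1  (680 = 3×177 + 149, 177 = 1×149 + 28, 149 = 5×28 + 9, 28 = 3×9 + 1, 9 = 9×1).
1 divides 119, so solutions exist.
Back-substituting, 177×(73) + 680×(-19) = 1.
Scale by 119/1 = 119: (p₀, q₀) = (8687, -2261).
General solution: p = 8687 + 680t, q = -2261 - 177t for integer t.
p ≥ 0: smallest is 8687 mod 680 = 527 (at t = -12), with q = -137.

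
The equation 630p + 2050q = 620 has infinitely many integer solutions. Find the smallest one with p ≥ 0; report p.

gcd(2050, 630) = 10.
10 divides 620, so solutions exist.
By Bézout, 630*(-13) + 2050*(4) = 10.
Scale by 620/10 = 62: (p₀, q₀) = (-806, 248).
General solution: p = -806 + 205t, q = 248 - 63t for integer t.
p ≥ 0: smallest is -806 mod 205 = 14 (at t = 4), with q = -4.

14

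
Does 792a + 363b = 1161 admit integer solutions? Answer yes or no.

no

gcd(792, 363) = 33  (792 = 2×363 + 66, 363 = 5×66 + 33, 66 = 2×33).
33 does not divide 1161 (remainder 6), so no integer solutions.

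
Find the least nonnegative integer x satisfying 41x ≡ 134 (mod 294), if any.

gcd(294, 41):
  294 = 7×41 + 7
  41 = 5×7 + 6
  7 = 1×6 + 1
  6 = 6×1
so gcd(294, 41) = 1.
1 divides 134, so solutions exist.
Back-substitute for Bézout coefficients:
  1 = 7 - 1×6
  ... = 41×(-43) + 294×(6)
So 41×(-43) ≡ 1 (mod 294); multiply by 134: x ≡ -5762 (mod 294).
Smallest nonnegative: x = -5762 mod 294 = 118.

118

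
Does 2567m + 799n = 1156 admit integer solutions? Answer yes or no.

gcd(2567, 799) = 17  (2567 = 3*799 + 170, 799 = 4*170 + 119, 170 = 1*119 + 51, 119 = 2*51 + 17, 51 = 3*17).
17 divides 1156, so integer solutions exist.

yes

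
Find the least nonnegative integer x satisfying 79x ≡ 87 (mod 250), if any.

153

gcd(250, 79) = 1.
1 divides 87, so solutions exist.
By Bézout, 79*(19) + 250*(-6) = 1.
So 79*(19) ≡ 1 (mod 250); multiply by 87: x ≡ 1653 (mod 250).
Smallest nonnegative: x = 1653 mod 250 = 153.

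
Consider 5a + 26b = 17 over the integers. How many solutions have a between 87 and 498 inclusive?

16

gcd(26, 5) = 1.
By Bézout, 5*(-5) + 26*(1) = 1.
Particular solution: (19, -3).
General solution: a = 19 + 26t, b = -3 - 5t for integer t.
87 ≤ 19 + 26t ≤ 498 gives t ∈ [3, 18], which is 16 values.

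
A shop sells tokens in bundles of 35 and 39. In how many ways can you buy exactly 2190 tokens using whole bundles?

Need nonnegative integers with 35j + 39k = 2190.
gcd(35, 39) = 1, and 35·(-10) + 39·(9) = 1.
So (j₀, k₀) = (-21900, 19710); general j = -21900 + 39t, k = 19710 - 35t.
j ≥ 0 ⇒ t ≥ 562; k ≥ 0 ⇒ t ≤ 563. That's 2 values of t.

2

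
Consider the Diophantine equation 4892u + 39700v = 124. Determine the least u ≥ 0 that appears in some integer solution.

gcd(39700, 4892):
  39700 = 8*4892 + 564
  4892 = 8*564 + 380
  564 = 1*380 + 184
  380 = 2*184 + 12
  184 = 15*12 + 4
  12 = 3*4
so gcd(39700, 4892) = 4.
4 divides 124, so solutions exist.
Back-substitute for Bézout coefficients:
  4 = 184 - 15*12
  ... = 4892*(-3238) + 39700*(399)
Scale by 124/4 = 31: (u₀, v₀) = (-100378, 12369).
General solution: u = -100378 + 9925t, v = 12369 - 1223t for integer t.
u ≥ 0: smallest is -100378 mod 9925 = 8797 (at t = 11), with v = -1084.

8797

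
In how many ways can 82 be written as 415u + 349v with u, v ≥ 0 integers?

0

gcd(415, 349) = 1  (415 = 1*349 + 66, 349 = 5*66 + 19, 66 = 3*19 + 9, 19 = 2*9 + 1, 9 = 9*1).
Back-substituting, 415*(-37) + 349*(44) = 1.
Scale by 82: one solution is (-3034, 3608). Reduce u mod 349: (107, -127).
General: u = 107 + 349t, v = -127 - 415t.
u ≥ 0 ⇒ t ≥ 0; v ≥ 0 ⇒ t ≤ -1. So t ∈ [0, -1]: 0 solutions.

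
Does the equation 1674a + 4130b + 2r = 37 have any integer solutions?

no

gcd(4130, 1674) = 2.
gcd(2, 2) = 2.
2 does not divide 37 (remainder 1), so no integer solutions.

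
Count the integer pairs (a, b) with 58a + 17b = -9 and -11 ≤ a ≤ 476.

gcd(58, 17) = 1  (58 = 3×17 + 7, 17 = 2×7 + 3, 7 = 2×3 + 1, 3 = 3×1).
Back-substituting, 58×(5) + 17×(-17) = 1.
Scale by -9: particular solution (-45, 153); reduce a mod 17: (6, -21).
General solution: a = 6 + 17t, b = -21 - 58t for integer t.
-11 ≤ 6 + 17t ≤ 476 gives t ∈ [-1, 27], which is 29 values.

29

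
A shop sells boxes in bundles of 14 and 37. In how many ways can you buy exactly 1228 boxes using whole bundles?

2

Need nonnegative integers with 14j + 37k = 1228.
gcd(14, 37) = 1, and 14·(8) + 37·(-3) = 1.
So (j₀, k₀) = (9824, -3684); general j = 9824 + 37t, k = -3684 - 14t.
j ≥ 0 ⇒ t ≥ -265; k ≥ 0 ⇒ t ≤ -264. That's 2 values of t.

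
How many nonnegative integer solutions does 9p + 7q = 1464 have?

23

gcd(9, 7) = 1  (9 = 1·7 + 2, 7 = 3·2 + 1, 2 = 2·1).
Back-substituting, 9·(-3) + 7·(4) = 1.
Scale by 1464: one solution is (-4392, 5856). Reduce p mod 7: (4, 204).
General: p = 4 + 7t, q = 204 - 9t.
p ≥ 0 ⇒ t ≥ 0; q ≥ 0 ⇒ t ≤ 22. So t ∈ [0, 22]: 23 solutions.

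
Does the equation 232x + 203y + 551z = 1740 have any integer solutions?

gcd(232, 203) = 29  (232 = 1*203 + 29, 203 = 7*29).
gcd(29, 551) = 29.
29 divides 1740, so integer solutions exist.

yes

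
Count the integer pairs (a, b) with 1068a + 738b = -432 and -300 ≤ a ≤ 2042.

gcd(1068, 738) = 6.
By Bézout, 1068*(-38) + 738*(55) = 6.
Particular solution: (30, -44).
General solution: a = 30 + 123t, b = -44 - 178t for integer t.
-300 ≤ 30 + 123t ≤ 2042 gives t ∈ [-2, 16], which is 19 values.

19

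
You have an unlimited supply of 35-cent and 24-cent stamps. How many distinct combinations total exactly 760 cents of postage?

Need nonnegative integers with 35j + 24k = 760.
gcd(35, 24) = 1, and 35·(11) + 24·(-16) = 1.
So (j₀, k₀) = (8360, -12160); general j = 8360 + 24t, k = -12160 - 35t.
j ≥ 0 ⇒ t ≥ -348; k ≥ 0 ⇒ t ≤ -348. That's 1 value of t.

1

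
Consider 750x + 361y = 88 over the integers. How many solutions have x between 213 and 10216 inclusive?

gcd(750, 361) = 1  (750 = 2×361 + 28, 361 = 12×28 + 25, 28 = 1×25 + 3, 25 = 8×3 + 1, 3 = 3×1).
Back-substituting, 750×(-116) + 361×(241) = 1.
Scale by 88: particular solution (-10208, 21208); reduce x mod 361: (261, -542).
General solution: x = 261 + 361t, y = -542 - 750t for integer t.
213 ≤ 261 + 361t ≤ 10216 gives t ∈ [0, 27], which is 28 values.

28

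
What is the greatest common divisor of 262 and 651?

1

gcd(651, 262):
  651 = 2·262 + 127
  262 = 2·127 + 8
  127 = 15·8 + 7
  8 = 1·7 + 1
  7 = 7·1
so gcd(651, 262) = 1.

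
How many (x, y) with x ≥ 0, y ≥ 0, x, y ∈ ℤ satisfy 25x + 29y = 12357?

17

gcd(29, 25) = 1.
By Bézout, 25*(7) + 29*(-6) = 1.
One solution: (21, 408).
General: x = 21 + 29t, y = 408 - 25t.
x ≥ 0 ⇒ t ≥ 0; y ≥ 0 ⇒ t ≤ 16. So t ∈ [0, 16]: 17 solutions.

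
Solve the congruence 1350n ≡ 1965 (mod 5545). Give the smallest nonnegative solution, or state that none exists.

gcd(5545, 1350) = 5.
5 divides 1965, so solutions exist.
By Bézout, 1350*(497) + 5545*(-121) = 5.
So 1350*(497) ≡ 5 (mod 5545); multiply by 393: n ≡ 195321 (mod 1109).
Smallest nonnegative: n = 195321 mod 1109 = 137.

137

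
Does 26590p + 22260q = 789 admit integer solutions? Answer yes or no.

no

gcd(26590, 22260) = 10  (26590 = 1×22260 + 4330, 22260 = 5×4330 + 610, 4330 = 7×610 + 60, 610 = 10×60 + 10, 60 = 6×10).
10 does not divide 789 (remainder 9), so no integer solutions.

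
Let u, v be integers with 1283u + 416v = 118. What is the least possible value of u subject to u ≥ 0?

146

gcd(1283, 416):
  1283 = 3×416 + 35
  416 = 11×35 + 31
  35 = 1×31 + 4
  31 = 7×4 + 3
  4 = 1×3 + 1
  3 = 3×1
so gcd(1283, 416) = 1.
1 divides 118, so solutions exist.
Back-substitute for Bézout coefficients:
  1 = 4 - 1×3
  ... = 1283×(107) + 416×(-330)
Scale by 118/1 = 118: (u₀, v₀) = (12626, -38940).
General solution: u = 12626 + 416t, v = -38940 - 1283t for integer t.
u ≥ 0: smallest is 12626 mod 416 = 146 (at t = -30), with v = -450.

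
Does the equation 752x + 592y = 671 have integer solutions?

no

gcd(752, 592):
  752 = 1·592 + 160
  592 = 3·160 + 112
  160 = 1·112 + 48
  112 = 2·48 + 16
  48 = 3·16
so gcd(752, 592) = 16.
16 does not divide 671 (remainder 15), so no integer solutions.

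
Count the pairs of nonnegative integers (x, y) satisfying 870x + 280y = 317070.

13

gcd(870, 280):
  870 = 3*280 + 30
  280 = 9*30 + 10
  30 = 3*10
so gcd(870, 280) = 10.
Back-substitute for Bézout coefficients:
  10 = 280 - 9*30
  ... = 870*(-9) + 280*(28)
Scale by 31707: one solution is (-285363, 887796). Reduce x mod 28: (13, 1092).
General: x = 13 + 28t, y = 1092 - 87t.
x ≥ 0 ⇒ t ≥ 0; y ≥ 0 ⇒ t ≤ 12. So t ∈ [0, 12]: 13 solutions.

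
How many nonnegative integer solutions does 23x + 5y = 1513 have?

gcd(23, 5):
  23 = 4·5 + 3
  5 = 1·3 + 2
  3 = 1·2 + 1
  2 = 2·1
so gcd(23, 5) = 1.
Back-substitute for Bézout coefficients:
  1 = 3 - 1·2
  ... = 23·(2) + 5·(-9)
Scale by 1513: one solution is (3026, -13617). Reduce x mod 5: (1, 298).
General: x = 1 + 5t, y = 298 - 23t.
x ≥ 0 ⇒ t ≥ 0; y ≥ 0 ⇒ t ≤ 12. So t ∈ [0, 12]: 13 solutions.

13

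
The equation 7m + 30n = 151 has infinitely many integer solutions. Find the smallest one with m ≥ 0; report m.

gcd(30, 7):
  30 = 4×7 + 2
  7 = 3×2 + 1
  2 = 2×1
so gcd(30, 7) = 1.
1 divides 151, so solutions exist.
Back-substitute for Bézout coefficients:
  1 = 7 - 3×2
  ... = 7×(13) + 30×(-3)
Scale by 151/1 = 151: (m₀, n₀) = (1963, -453).
General solution: m = 1963 + 30t, n = -453 - 7t for integer t.
m ≥ 0: smallest is 1963 mod 30 = 13 (at t = -65), with n = 2.

13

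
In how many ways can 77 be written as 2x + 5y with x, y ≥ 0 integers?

gcd(5, 2) = 1.
By Bézout, 2*(-2) + 5*(1) = 1.
One solution: (1, 15).
General: x = 1 + 5t, y = 15 - 2t.
x ≥ 0 ⇒ t ≥ 0; y ≥ 0 ⇒ t ≤ 7. So t ∈ [0, 7]: 8 solutions.

8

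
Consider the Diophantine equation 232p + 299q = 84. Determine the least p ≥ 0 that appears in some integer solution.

gcd(299, 232) = 1.
1 divides 84, so solutions exist.
By Bézout, 232×(58) + 299×(-45) = 1.
Scale by 84/1 = 84: (p₀, q₀) = (4872, -3780).
General solution: p = 4872 + 299t, q = -3780 - 232t for integer t.
p ≥ 0: smallest is 4872 mod 299 = 88 (at t = -16), with q = -68.

88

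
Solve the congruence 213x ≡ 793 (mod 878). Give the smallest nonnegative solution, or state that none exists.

gcd(878, 213):
  878 = 4·213 + 26
  213 = 8·26 + 5
  26 = 5·5 + 1
  5 = 5·1
so gcd(878, 213) = 1.
1 divides 793, so solutions exist.
Back-substitute for Bézout coefficients:
  1 = 26 - 5·5
  ... = 213·(-169) + 878·(41)
So 213·(-169) ≡ 1 (mod 878); multiply by 793: x ≡ -134017 (mod 878).
Smallest nonnegative: x = -134017 mod 878 = 317.

317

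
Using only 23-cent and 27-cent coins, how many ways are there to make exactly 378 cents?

1

Need nonnegative integers with 23j + 27k = 378.
gcd(23, 27) = 1, and 23·(-7) + 27·(6) = 1.
So (j₀, k₀) = (-2646, 2268); general j = -2646 + 27t, k = 2268 - 23t.
j ≥ 0 ⇒ t ≥ 98; k ≥ 0 ⇒ t ≤ 98. That's 1 value of t.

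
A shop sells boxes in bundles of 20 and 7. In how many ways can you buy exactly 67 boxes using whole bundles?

Need nonnegative integers with 20j + 7k = 67.
gcd(20, 7) = 1, and 20·(-1) + 7·(3) = 1.
So (j₀, k₀) = (-67, 201); general j = -67 + 7t, k = 201 - 20t.
j ≥ 0 ⇒ t ≥ 10; k ≥ 0 ⇒ t ≤ 10. That's 1 value of t.

1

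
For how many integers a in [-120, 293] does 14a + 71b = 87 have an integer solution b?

gcd(71, 14) = 1.
By Bézout, 14*(-5) + 71*(1) = 1.
Particular solution: (62, -11).
General solution: a = 62 + 71t, b = -11 - 14t for integer t.
-120 ≤ 62 + 71t ≤ 293 gives t ∈ [-2, 3], which is 6 values.

6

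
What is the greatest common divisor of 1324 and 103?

1

gcd(1324, 103) = 1  (1324 = 12×103 + 88, 103 = 1×88 + 15, 88 = 5×15 + 13, 15 = 1×13 + 2, 13 = 6×2 + 1, 2 = 2×1).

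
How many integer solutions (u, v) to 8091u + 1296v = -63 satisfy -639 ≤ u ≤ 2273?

20

gcd(8091, 1296) = 9.
By Bézout, 8091·(-37) + 1296·(231) = 9.
Particular solution: (115, -718).
General solution: u = 115 + 144t, v = -718 - 899t for integer t.
-639 ≤ 115 + 144t ≤ 2273 gives t ∈ [-5, 14], which is 20 values.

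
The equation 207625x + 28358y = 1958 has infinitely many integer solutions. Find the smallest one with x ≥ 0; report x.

gcd(207625, 28358):
  207625 = 7·28358 + 9119
  28358 = 3·9119 + 1001
  9119 = 9·1001 + 110
  1001 = 9·110 + 11
  110 = 10·11
so gcd(207625, 28358) = 11.
11 divides 1958, so solutions exist.
Back-substitute for Bézout coefficients:
  11 = 1001 - 9·110
  ... = 207625·(-255) + 28358·(1867)
Scale by 1958/11 = 178: (x₀, y₀) = (-45390, 332326).
General solution: x = -45390 + 2578t, y = 332326 - 18875t for integer t.
x ≥ 0: smallest is -45390 mod 2578 = 1014 (at t = 18), with y = -7424.

1014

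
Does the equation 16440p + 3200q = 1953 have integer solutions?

gcd(16440, 3200):
  16440 = 5×3200 + 440
  3200 = 7×440 + 120
  440 = 3×120 + 80
  120 = 1×80 + 40
  80 = 2×40
so gcd(16440, 3200) = 40.
40 does not divide 1953 (remainder 33), so no integer solutions.

no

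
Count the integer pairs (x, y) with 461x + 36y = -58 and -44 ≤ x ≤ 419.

gcd(461, 36):
  461 = 12*36 + 29
  36 = 1*29 + 7
  29 = 4*7 + 1
  7 = 7*1
so gcd(461, 36) = 1.
Back-substitute for Bézout coefficients:
  1 = 29 - 4*7
  ... = 461*(5) + 36*(-64)
Scale by -58: particular solution (-290, 3712); reduce x mod 36: (34, -437).
General solution: x = 34 + 36t, y = -437 - 461t for integer t.
-44 ≤ 34 + 36t ≤ 419 gives t ∈ [-2, 10], which is 13 values.

13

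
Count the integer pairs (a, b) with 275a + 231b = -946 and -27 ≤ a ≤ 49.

gcd(275, 231) = 11  (275 = 1×231 + 44, 231 = 5×44 + 11, 44 = 4×11).
Back-substituting, 275×(-5) + 231×(6) = 11.
Scale by -86: particular solution (430, -516); reduce a mod 21: (10, -16).
General solution: a = 10 + 21t, b = -16 - 25t for integer t.
-27 ≤ 10 + 21t ≤ 49 gives t ∈ [-1, 1], which is 3 values.

3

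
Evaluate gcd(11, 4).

1

gcd(11, 4) = 1  (11 = 2×4 + 3, 4 = 1×3 + 1, 3 = 3×1).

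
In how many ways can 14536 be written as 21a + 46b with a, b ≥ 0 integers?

16

gcd(46, 21) = 1.
By Bézout, 21·(11) + 46·(-5) = 1.
One solution: (0, 316).
General: a = 0 + 46t, b = 316 - 21t.
a ≥ 0 ⇒ t ≥ 0; b ≥ 0 ⇒ t ≤ 15. So t ∈ [0, 15]: 16 solutions.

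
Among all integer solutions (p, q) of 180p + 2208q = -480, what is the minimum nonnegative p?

gcd(2208, 180):
  2208 = 12·180 + 48
  180 = 3·48 + 36
  48 = 1·36 + 12
  36 = 3·12
so gcd(2208, 180) = 12.
12 divides -480, so solutions exist.
Back-substitute for Bézout coefficients:
  12 = 48 - 1·36
  ... = 180·(-49) + 2208·(4)
Scale by -480/12 = -40: (p₀, q₀) = (1960, -160).
General solution: p = 1960 + 184t, q = -160 - 15t for integer t.
p ≥ 0: smallest is 1960 mod 184 = 120 (at t = -10), with q = -10.

120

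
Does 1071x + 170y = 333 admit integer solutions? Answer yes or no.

no

gcd(1071, 170) = 17  (1071 = 6×170 + 51, 170 = 3×51 + 17, 51 = 3×17).
17 does not divide 333 (remainder 10), so no integer solutions.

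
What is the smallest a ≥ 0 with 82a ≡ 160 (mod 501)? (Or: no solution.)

gcd(501, 82):
  501 = 6*82 + 9
  82 = 9*9 + 1
  9 = 9*1
so gcd(501, 82) = 1.
1 divides 160, so solutions exist.
Back-substitute for Bézout coefficients:
  1 = 82 - 9*9
  ... = 82*(55) + 501*(-9)
So 82*(55) ≡ 1 (mod 501); multiply by 160: a ≡ 8800 (mod 501).
Smallest nonnegative: a = 8800 mod 501 = 283.

283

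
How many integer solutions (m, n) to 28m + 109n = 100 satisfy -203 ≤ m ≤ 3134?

gcd(109, 28) = 1  (109 = 3×28 + 25, 28 = 1×25 + 3, 25 = 8×3 + 1, 3 = 3×1).
Back-substituting, 28×(-35) + 109×(9) = 1.
Scale by 100: particular solution (-3500, 900); reduce m mod 109: (97, -24).
General solution: m = 97 + 109t, n = -24 - 28t for integer t.
-203 ≤ 97 + 109t ≤ 3134 gives t ∈ [-2, 27], which is 30 values.

30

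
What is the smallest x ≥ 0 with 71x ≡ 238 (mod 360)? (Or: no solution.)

338

gcd(360, 71) = 1.
1 divides 238, so solutions exist.
By Bézout, 71×(71) + 360×(-14) = 1.
So 71×(71) ≡ 1 (mod 360); multiply by 238: x ≡ 16898 (mod 360).
Smallest nonnegative: x = 16898 mod 360 = 338.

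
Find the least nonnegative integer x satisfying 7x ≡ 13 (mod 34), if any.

gcd(34, 7) = 1.
1 divides 13, so solutions exist.
By Bézout, 7*(5) + 34*(-1) = 1.
So 7*(5) ≡ 1 (mod 34); multiply by 13: x ≡ 65 (mod 34).
Smallest nonnegative: x = 65 mod 34 = 31.

31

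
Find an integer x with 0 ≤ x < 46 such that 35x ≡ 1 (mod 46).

25

gcd(46, 35) = 1  (46 = 1×35 + 11, 35 = 3×11 + 2, 11 = 5×2 + 1, 2 = 2×1).
Back-substituting, 35×(-21) + 46×(16) = 1.
So 35×-21 ≡ 1 (mod 46), and -21 mod 46 = 25.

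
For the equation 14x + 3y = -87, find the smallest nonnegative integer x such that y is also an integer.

gcd(14, 3):
  14 = 4*3 + 2
  3 = 1*2 + 1
  2 = 2*1
so gcd(14, 3) = 1.
1 divides -87, so solutions exist.
Back-substitute for Bézout coefficients:
  1 = 3 - 1*2
  ... = 14*(-1) + 3*(5)
Scale by -87/1 = -87: (x₀, y₀) = (87, -435).
General solution: x = 87 + 3t, y = -435 - 14t for integer t.
x ≥ 0: smallest is 87 mod 3 = 0 (at t = -29), with y = -29.

0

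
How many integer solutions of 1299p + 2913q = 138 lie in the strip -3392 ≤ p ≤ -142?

gcd(2913, 1299) = 3  (2913 = 2·1299 + 315, 1299 = 4·315 + 39, 315 = 8·39 + 3, 39 = 13·3).
Back-substituting, 1299·(-74) + 2913·(33) = 3.
Scale by 46: particular solution (-3404, 1518); reduce p mod 971: (480, -214).
General solution: p = 480 + 971t, q = -214 - 433t for integer t.
-3392 ≤ 480 + 971t ≤ -142 gives t ∈ [-3, -1], which is 3 values.

3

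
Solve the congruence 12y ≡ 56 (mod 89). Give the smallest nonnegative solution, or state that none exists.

gcd(89, 12):
  89 = 7*12 + 5
  12 = 2*5 + 2
  5 = 2*2 + 1
  2 = 2*1
so gcd(89, 12) = 1.
1 divides 56, so solutions exist.
Back-substitute for Bézout coefficients:
  1 = 5 - 2*2
  ... = 12*(-37) + 89*(5)
So 12*(-37) ≡ 1 (mod 89); multiply by 56: y ≡ -2072 (mod 89).
Smallest nonnegative: y = -2072 mod 89 = 64.

64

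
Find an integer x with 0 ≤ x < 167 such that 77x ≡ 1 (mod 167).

154

gcd(167, 77) = 1  (167 = 2*77 + 13, 77 = 5*13 + 12, 13 = 1*12 + 1, 12 = 12*1).
Back-substituting, 77*(-13) + 167*(6) = 1.
So 77*-13 ≡ 1 (mod 167), and -13 mod 167 = 154.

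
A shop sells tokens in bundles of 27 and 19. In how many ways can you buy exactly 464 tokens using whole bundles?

Need nonnegative integers with 27j + 19k = 464.
gcd(27, 19) = 1, and 27·(-7) + 19·(10) = 1.
So (j₀, k₀) = (-3248, 4640); general j = -3248 + 19t, k = 4640 - 27t.
j ≥ 0 ⇒ t ≥ 171; k ≥ 0 ⇒ t ≤ 171. That's 1 value of t.

1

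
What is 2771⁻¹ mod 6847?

gcd(6847, 2771) = 1  (6847 = 2·2771 + 1305, 2771 = 2·1305 + 161, 1305 = 8·161 + 17, 161 = 9·17 + 8, 17 = 2·8 + 1, 8 = 8·1).
Back-substituting, 2771·(-808) + 6847·(327) = 1.
So 2771·-808 ≡ 1 (mod 6847), and -808 mod 6847 = 6039.

6039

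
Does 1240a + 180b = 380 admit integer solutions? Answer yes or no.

yes

gcd(1240, 180):
  1240 = 6*180 + 160
  180 = 1*160 + 20
  160 = 8*20
so gcd(1240, 180) = 20.
20 divides 380, so integer solutions exist.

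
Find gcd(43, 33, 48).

1

gcd(43, 33) = 1.
gcd(1, 48) = 1.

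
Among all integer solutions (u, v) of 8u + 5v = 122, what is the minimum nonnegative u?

gcd(8, 5):
  8 = 1*5 + 3
  5 = 1*3 + 2
  3 = 1*2 + 1
  2 = 2*1
so gcd(8, 5) = 1.
1 divides 122, so solutions exist.
Back-substitute for Bézout coefficients:
  1 = 3 - 1*2
  ... = 8*(2) + 5*(-3)
Scale by 122/1 = 122: (u₀, v₀) = (244, -366).
General solution: u = 244 + 5t, v = -366 - 8t for integer t.
u ≥ 0: smallest is 244 mod 5 = 4 (at t = -48), with v = 18.

4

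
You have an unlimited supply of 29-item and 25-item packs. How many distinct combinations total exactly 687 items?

1

Need nonnegative integers with 29j + 25k = 687.
gcd(29, 25) = 1, and 29·(-6) + 25·(7) = 1.
So (j₀, k₀) = (-4122, 4809); general j = -4122 + 25t, k = 4809 - 29t.
j ≥ 0 ⇒ t ≥ 165; k ≥ 0 ⇒ t ≤ 165. That's 1 value of t.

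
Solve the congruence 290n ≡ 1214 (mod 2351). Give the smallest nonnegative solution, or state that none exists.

gcd(2351, 290) = 1  (2351 = 8*290 + 31, 290 = 9*31 + 11, 31 = 2*11 + 9, 11 = 1*9 + 2, 9 = 4*2 + 1, 2 = 2*1).
1 divides 1214, so solutions exist.
Back-substituting, 290*(-1062) + 2351*(131) = 1.
So 290*(-1062) ≡ 1 (mod 2351); multiply by 1214: n ≡ -1289268 (mod 2351).
Smallest nonnegative: n = -1289268 mod 2351 = 1431.

1431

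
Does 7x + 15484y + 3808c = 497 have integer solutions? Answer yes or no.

gcd(15484, 7) = 7  (15484 = 2212·7).
gcd(7, 3808) = 7.
7 divides 497, so integer solutions exist.

yes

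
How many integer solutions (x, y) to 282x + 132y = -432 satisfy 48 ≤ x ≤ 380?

gcd(282, 132):
  282 = 2*132 + 18
  132 = 7*18 + 6
  18 = 3*6
so gcd(282, 132) = 6.
Back-substitute for Bézout coefficients:
  6 = 132 - 7*18
  ... = 282*(-7) + 132*(15)
Scale by -72: particular solution (504, -1080); reduce x mod 22: (20, -46).
General solution: x = 20 + 22t, y = -46 - 47t for integer t.
48 ≤ 20 + 22t ≤ 380 gives t ∈ [2, 16], which is 15 values.

15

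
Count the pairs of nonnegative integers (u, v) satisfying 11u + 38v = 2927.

gcd(38, 11):
  38 = 3×11 + 5
  11 = 2×5 + 1
  5 = 5×1
so gcd(38, 11) = 1.
Back-substitute for Bézout coefficients:
  1 = 11 - 2×5
  ... = 11×(7) + 38×(-2)
Scale by 2927: one solution is (20489, -5854). Reduce u mod 38: (7, 75).
General: u = 7 + 38t, v = 75 - 11t.
u ≥ 0 ⇒ t ≥ 0; v ≥ 0 ⇒ t ≤ 6. So t ∈ [0, 6]: 7 solutions.

7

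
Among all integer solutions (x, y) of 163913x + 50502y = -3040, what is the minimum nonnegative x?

1054

gcd(163913, 50502):
  163913 = 3·50502 + 12407
  50502 = 4·12407 + 874
  12407 = 14·874 + 171
  874 = 5·171 + 19
  171 = 9·19
so gcd(163913, 50502) = 19.
19 divides -3040, so solutions exist.
Back-substitute for Bézout coefficients:
  19 = 874 - 5·171
  ... = 163913·(-289) + 50502·(938)
Scale by -3040/19 = -160: (x₀, y₀) = (46240, -150080).
General solution: x = 46240 + 2658t, y = -150080 - 8627t for integer t.
x ≥ 0: smallest is 46240 mod 2658 = 1054 (at t = -17), with y = -3421.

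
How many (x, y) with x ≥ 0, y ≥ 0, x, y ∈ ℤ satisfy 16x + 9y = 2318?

gcd(16, 9):
  16 = 1*9 + 7
  9 = 1*7 + 2
  7 = 3*2 + 1
  2 = 2*1
so gcd(16, 9) = 1.
Back-substitute for Bézout coefficients:
  1 = 7 - 3*2
  ... = 16*(4) + 9*(-7)
Scale by 2318: one solution is (9272, -16226). Reduce x mod 9: (2, 254).
General: x = 2 + 9t, y = 254 - 16t.
x ≥ 0 ⇒ t ≥ 0; y ≥ 0 ⇒ t ≤ 15. So t ∈ [0, 15]: 16 solutions.

16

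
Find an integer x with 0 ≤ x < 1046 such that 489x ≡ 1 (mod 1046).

gcd(1046, 489) = 1  (1046 = 2·489 + 68, 489 = 7·68 + 13, 68 = 5·13 + 3, 13 = 4·3 + 1, 3 = 3·1).
Back-substituting, 489·(323) + 1046·(-151) = 1.
So 489·323 ≡ 1 (mod 1046), and 323 mod 1046 = 323.

323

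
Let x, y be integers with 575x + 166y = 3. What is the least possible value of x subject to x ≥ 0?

41

gcd(575, 166):
  575 = 3·166 + 77
  166 = 2·77 + 12
  77 = 6·12 + 5
  12 = 2·5 + 2
  5 = 2·2 + 1
  2 = 2·1
so gcd(575, 166) = 1.
1 divides 3, so solutions exist.
Back-substitute for Bézout coefficients:
  1 = 5 - 2·2
  ... = 575·(69) + 166·(-239)
Scale by 3/1 = 3: (x₀, y₀) = (207, -717).
General solution: x = 207 + 166t, y = -717 - 575t for integer t.
x ≥ 0: smallest is 207 mod 166 = 41 (at t = -1), with y = -142.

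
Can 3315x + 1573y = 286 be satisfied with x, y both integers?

gcd(3315, 1573) = 13.
13 divides 286, so integer solutions exist.

yes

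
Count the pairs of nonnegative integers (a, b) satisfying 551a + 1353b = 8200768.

gcd(1353, 551) = 1  (1353 = 2×551 + 251, 551 = 2×251 + 49, 251 = 5×49 + 6, 49 = 8×6 + 1, 6 = 6×1).
Back-substituting, 551×(221) + 1353×(-90) = 1.
Scale by 8200768: one solution is (1812369728, -738069120). Reduce a mod 1353: (521, 5849).
General: a = 521 + 1353t, b = 5849 - 551t.
a ≥ 0 ⇒ t ≥ 0; b ≥ 0 ⇒ t ≤ 10. So t ∈ [0, 10]: 11 solutions.

11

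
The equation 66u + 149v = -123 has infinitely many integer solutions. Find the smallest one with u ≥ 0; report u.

32

gcd(149, 66) = 1.
1 divides -123, so solutions exist.
By Bézout, 66·(70) + 149·(-31) = 1.
Scale by -123/1 = -123: (u₀, v₀) = (-8610, 3813).
General solution: u = -8610 + 149t, v = 3813 - 66t for integer t.
u ≥ 0: smallest is -8610 mod 149 = 32 (at t = 58), with v = -15.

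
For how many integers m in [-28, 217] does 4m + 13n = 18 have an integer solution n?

gcd(13, 4) = 1  (13 = 3*4 + 1, 4 = 4*1).
Back-substituting, 4*(-3) + 13*(1) = 1.
Scale by 18: particular solution (-54, 18); reduce m mod 13: (11, -2).
General solution: m = 11 + 13t, n = -2 - 4t for integer t.
-28 ≤ 11 + 13t ≤ 217 gives t ∈ [-3, 15], which is 19 values.

19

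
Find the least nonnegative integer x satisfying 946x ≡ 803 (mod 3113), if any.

gcd(3113, 946) = 11  (3113 = 3*946 + 275, 946 = 3*275 + 121, 275 = 2*121 + 33, 121 = 3*33 + 22, 33 = 1*22 + 11, 22 = 2*11).
11 divides 803, so solutions exist.
Back-substituting, 946*(-102) + 3113*(31) = 11.
So 946*(-102) ≡ 11 (mod 3113); multiply by 73: x ≡ -7446 (mod 283).
Smallest nonnegative: x = -7446 mod 283 = 195.

195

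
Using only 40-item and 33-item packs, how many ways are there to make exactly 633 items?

Need nonnegative integers with 40j + 33k = 633.
gcd(40, 33) = 1, and 40·(-14) + 33·(17) = 1.
So (j₀, k₀) = (-8862, 10761); general j = -8862 + 33t, k = 10761 - 40t.
j ≥ 0 ⇒ t ≥ 269; k ≥ 0 ⇒ t ≤ 269. That's 1 value of t.

1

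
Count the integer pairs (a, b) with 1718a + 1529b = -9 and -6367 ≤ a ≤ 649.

gcd(1718, 1529):
  1718 = 1×1529 + 189
  1529 = 8×189 + 17
  189 = 11×17 + 2
  17 = 8×2 + 1
  2 = 2×1
so gcd(1718, 1529) = 1.
Back-substitute for Bézout coefficients:
  1 = 17 - 8×2
  ... = 1718×(-720) + 1529×(809)
Scale by -9: particular solution (6480, -7281); reduce a mod 1529: (364, -409).
General solution: a = 364 + 1529t, b = -409 - 1718t for integer t.
-6367 ≤ 364 + 1529t ≤ 649 gives t ∈ [-4, 0], which is 5 values.

5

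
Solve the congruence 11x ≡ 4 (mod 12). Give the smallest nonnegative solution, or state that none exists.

gcd(12, 11):
  12 = 1×11 + 1
  11 = 11×1
so gcd(12, 11) = 1.
1 divides 4, so solutions exist.
Back-substitute for Bézout coefficients:
  1 = 12 - 1×11
  ... = 11×(-1) + 12×(1)
So 11×(-1) ≡ 1 (mod 12); multiply by 4: x ≡ -4 (mod 12).
Smallest nonnegative: x = -4 mod 12 = 8.

8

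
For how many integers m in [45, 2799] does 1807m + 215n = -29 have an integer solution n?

13

gcd(1807, 215):
  1807 = 8·215 + 87
  215 = 2·87 + 41
  87 = 2·41 + 5
  41 = 8·5 + 1
  5 = 5·1
so gcd(1807, 215) = 1.
Back-substitute for Bézout coefficients:
  1 = 41 - 8·5
  ... = 1807·(-42) + 215·(353)
Scale by -29: particular solution (1218, -10237); reduce m mod 215: (143, -1202).
General solution: m = 143 + 215t, n = -1202 - 1807t for integer t.
45 ≤ 143 + 215t ≤ 2799 gives t ∈ [0, 12], which is 13 values.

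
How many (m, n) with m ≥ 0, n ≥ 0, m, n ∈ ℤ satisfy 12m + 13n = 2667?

gcd(13, 12) = 1.
By Bézout, 12×(-1) + 13×(1) = 1.
One solution: (11, 195).
General: m = 11 + 13t, n = 195 - 12t.
m ≥ 0 ⇒ t ≥ 0; n ≥ 0 ⇒ t ≤ 16. So t ∈ [0, 16]: 17 solutions.

17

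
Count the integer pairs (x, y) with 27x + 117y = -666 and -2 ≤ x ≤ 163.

gcd(117, 27) = 9.
By Bézout, 27×(-4) + 117×(1) = 9.
Particular solution: (10, -8).
General solution: x = 10 + 13t, y = -8 - 3t for integer t.
-2 ≤ 10 + 13t ≤ 163 gives t ∈ [0, 11], which is 12 values.

12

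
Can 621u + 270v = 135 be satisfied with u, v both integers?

yes

gcd(621, 270) = 27.
27 divides 135, so integer solutions exist.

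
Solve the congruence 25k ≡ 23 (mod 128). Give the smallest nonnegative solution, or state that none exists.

47

gcd(128, 25) = 1  (128 = 5*25 + 3, 25 = 8*3 + 1, 3 = 3*1).
1 divides 23, so solutions exist.
Back-substituting, 25*(41) + 128*(-8) = 1.
So 25*(41) ≡ 1 (mod 128); multiply by 23: k ≡ 943 (mod 128).
Smallest nonnegative: k = 943 mod 128 = 47.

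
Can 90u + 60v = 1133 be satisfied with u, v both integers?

no

gcd(90, 60) = 30  (90 = 1*60 + 30, 60 = 2*30).
30 does not divide 1133 (remainder 23), so no integer solutions.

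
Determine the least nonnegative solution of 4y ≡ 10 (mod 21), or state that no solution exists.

13

gcd(21, 4):
  21 = 5×4 + 1
  4 = 4×1
so gcd(21, 4) = 1.
1 divides 10, so solutions exist.
Back-substitute for Bézout coefficients:
  1 = 21 - 5×4
  ... = 4×(-5) + 21×(1)
So 4×(-5) ≡ 1 (mod 21); multiply by 10: y ≡ -50 (mod 21).
Smallest nonnegative: y = -50 mod 21 = 13.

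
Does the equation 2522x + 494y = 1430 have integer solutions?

gcd(2522, 494):
  2522 = 5*494 + 52
  494 = 9*52 + 26
  52 = 2*26
so gcd(2522, 494) = 26.
26 divides 1430, so integer solutions exist.

yes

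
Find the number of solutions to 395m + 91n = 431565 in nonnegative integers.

12

gcd(395, 91) = 1.
By Bézout, 395×(-44) + 91×(191) = 1.
One solution: (19, 4660).
General: m = 19 + 91t, n = 4660 - 395t.
m ≥ 0 ⇒ t ≥ 0; n ≥ 0 ⇒ t ≤ 11. So t ∈ [0, 11]: 12 solutions.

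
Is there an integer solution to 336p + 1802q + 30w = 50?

yes

gcd(1802, 336) = 2  (1802 = 5·336 + 122, 336 = 2·122 + 92, 122 = 1·92 + 30, 92 = 3·30 + 2, 30 = 15·2).
gcd(2, 30) = 2.
2 divides 50, so integer solutions exist.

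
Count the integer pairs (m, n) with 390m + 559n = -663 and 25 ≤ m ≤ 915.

21

gcd(559, 390):
  559 = 1*390 + 169
  390 = 2*169 + 52
  169 = 3*52 + 13
  52 = 4*13
so gcd(559, 390) = 13.
Back-substitute for Bézout coefficients:
  13 = 169 - 3*52
  ... = 390*(-10) + 559*(7)
Scale by -51: particular solution (510, -357); reduce m mod 43: (37, -27).
General solution: m = 37 + 43t, n = -27 - 30t for integer t.
25 ≤ 37 + 43t ≤ 915 gives t ∈ [0, 20], which is 21 values.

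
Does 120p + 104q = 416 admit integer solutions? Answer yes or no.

yes

gcd(120, 104) = 8.
8 divides 416, so integer solutions exist.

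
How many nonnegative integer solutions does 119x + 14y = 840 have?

4

gcd(119, 14) = 7  (119 = 8×14 + 7, 14 = 2×7).
Back-substituting, 119×(1) + 14×(-8) = 7.
Scale by 120: one solution is (120, -960). Reduce x mod 2: (0, 60).
General: x = 0 + 2t, y = 60 - 17t.
x ≥ 0 ⇒ t ≥ 0; y ≥ 0 ⇒ t ≤ 3. So t ∈ [0, 3]: 4 solutions.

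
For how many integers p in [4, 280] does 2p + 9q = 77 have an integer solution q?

31

gcd(9, 2) = 1  (9 = 4×2 + 1, 2 = 2×1).
Back-substituting, 2×(-4) + 9×(1) = 1.
Scale by 77: particular solution (-308, 77); reduce p mod 9: (7, 7).
General solution: p = 7 + 9t, q = 7 - 2t for integer t.
4 ≤ 7 + 9t ≤ 280 gives t ∈ [0, 30], which is 31 values.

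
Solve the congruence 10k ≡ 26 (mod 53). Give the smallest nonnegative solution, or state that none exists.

45

gcd(53, 10):
  53 = 5·10 + 3
  10 = 3·3 + 1
  3 = 3·1
so gcd(53, 10) = 1.
1 divides 26, so solutions exist.
Back-substitute for Bézout coefficients:
  1 = 10 - 3·3
  ... = 10·(16) + 53·(-3)
So 10·(16) ≡ 1 (mod 53); multiply by 26: k ≡ 416 (mod 53).
Smallest nonnegative: k = 416 mod 53 = 45.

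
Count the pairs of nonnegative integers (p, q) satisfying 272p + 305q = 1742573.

21

gcd(305, 272) = 1  (305 = 1*272 + 33, 272 = 8*33 + 8, 33 = 4*8 + 1, 8 = 8*1).
Back-substituting, 272*(-37) + 305*(33) = 1.
Scale by 1742573: one solution is (-64475201, 57504909). Reduce p mod 305: (274, 5469).
General: p = 274 + 305t, q = 5469 - 272t.
p ≥ 0 ⇒ t ≥ 0; q ≥ 0 ⇒ t ≤ 20. So t ∈ [0, 20]: 21 solutions.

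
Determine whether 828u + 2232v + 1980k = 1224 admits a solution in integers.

yes

gcd(2232, 828):
  2232 = 2×828 + 576
  828 = 1×576 + 252
  576 = 2×252 + 72
  252 = 3×72 + 36
  72 = 2×36
so gcd(2232, 828) = 36.
gcd(36, 1980) = 36.
36 divides 1224, so integer solutions exist.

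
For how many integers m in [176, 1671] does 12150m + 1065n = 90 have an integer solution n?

21

gcd(12150, 1065):
  12150 = 11*1065 + 435
  1065 = 2*435 + 195
  435 = 2*195 + 45
  195 = 4*45 + 15
  45 = 3*15
so gcd(12150, 1065) = 15.
Back-substitute for Bézout coefficients:
  15 = 195 - 4*45
  ... = 12150*(-22) + 1065*(251)
Scale by 6: particular solution (-132, 1506); reduce m mod 71: (10, -114).
General solution: m = 10 + 71t, n = -114 - 810t for integer t.
176 ≤ 10 + 71t ≤ 1671 gives t ∈ [3, 23], which is 21 values.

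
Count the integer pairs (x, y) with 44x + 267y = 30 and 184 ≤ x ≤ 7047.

gcd(267, 44) = 1.
By Bézout, 44×(-91) + 267×(15) = 1.
Particular solution: (207, -34).
General solution: x = 207 + 267t, y = -34 - 44t for integer t.
184 ≤ 207 + 267t ≤ 7047 gives t ∈ [0, 25], which is 26 values.

26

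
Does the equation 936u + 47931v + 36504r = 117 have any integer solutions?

gcd(47931, 936):
  47931 = 51×936 + 195
  936 = 4×195 + 156
  195 = 1×156 + 39
  156 = 4×39
so gcd(47931, 936) = 39.
gcd(39, 36504) = 39.
39 divides 117, so integer solutions exist.

yes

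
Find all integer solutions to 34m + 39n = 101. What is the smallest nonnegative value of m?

gcd(39, 34):
  39 = 1×34 + 5
  34 = 6×5 + 4
  5 = 1×4 + 1
  4 = 4×1
so gcd(39, 34) = 1.
1 divides 101, so solutions exist.
Back-substitute for Bézout coefficients:
  1 = 5 - 1×4
  ... = 34×(-8) + 39×(7)
Scale by 101/1 = 101: (m₀, n₀) = (-808, 707).
General solution: m = -808 + 39t, n = 707 - 34t for integer t.
m ≥ 0: smallest is -808 mod 39 = 11 (at t = 21), with n = -7.

11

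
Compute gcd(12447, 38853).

gcd(38853, 12447):
  38853 = 3·12447 + 1512
  12447 = 8·1512 + 351
  1512 = 4·351 + 108
  351 = 3·108 + 27
  108 = 4·27
so gcd(38853, 12447) = 27.

27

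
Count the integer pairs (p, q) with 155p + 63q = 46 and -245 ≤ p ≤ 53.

gcd(155, 63) = 1  (155 = 2·63 + 29, 63 = 2·29 + 5, 29 = 5·5 + 4, 5 = 1·4 + 1, 4 = 4·1).
Back-substituting, 155·(-13) + 63·(32) = 1.
Scale by 46: particular solution (-598, 1472); reduce p mod 63: (32, -78).
General solution: p = 32 + 63t, q = -78 - 155t for integer t.
-245 ≤ 32 + 63t ≤ 53 gives t ∈ [-4, 0], which is 5 values.

5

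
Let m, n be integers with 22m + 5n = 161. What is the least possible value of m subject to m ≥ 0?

3

gcd(22, 5) = 1.
1 divides 161, so solutions exist.
By Bézout, 22·(-2) + 5·(9) = 1.
Scale by 161/1 = 161: (m₀, n₀) = (-322, 1449).
General solution: m = -322 + 5t, n = 1449 - 22t for integer t.
m ≥ 0: smallest is -322 mod 5 = 3 (at t = 65), with n = 19.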